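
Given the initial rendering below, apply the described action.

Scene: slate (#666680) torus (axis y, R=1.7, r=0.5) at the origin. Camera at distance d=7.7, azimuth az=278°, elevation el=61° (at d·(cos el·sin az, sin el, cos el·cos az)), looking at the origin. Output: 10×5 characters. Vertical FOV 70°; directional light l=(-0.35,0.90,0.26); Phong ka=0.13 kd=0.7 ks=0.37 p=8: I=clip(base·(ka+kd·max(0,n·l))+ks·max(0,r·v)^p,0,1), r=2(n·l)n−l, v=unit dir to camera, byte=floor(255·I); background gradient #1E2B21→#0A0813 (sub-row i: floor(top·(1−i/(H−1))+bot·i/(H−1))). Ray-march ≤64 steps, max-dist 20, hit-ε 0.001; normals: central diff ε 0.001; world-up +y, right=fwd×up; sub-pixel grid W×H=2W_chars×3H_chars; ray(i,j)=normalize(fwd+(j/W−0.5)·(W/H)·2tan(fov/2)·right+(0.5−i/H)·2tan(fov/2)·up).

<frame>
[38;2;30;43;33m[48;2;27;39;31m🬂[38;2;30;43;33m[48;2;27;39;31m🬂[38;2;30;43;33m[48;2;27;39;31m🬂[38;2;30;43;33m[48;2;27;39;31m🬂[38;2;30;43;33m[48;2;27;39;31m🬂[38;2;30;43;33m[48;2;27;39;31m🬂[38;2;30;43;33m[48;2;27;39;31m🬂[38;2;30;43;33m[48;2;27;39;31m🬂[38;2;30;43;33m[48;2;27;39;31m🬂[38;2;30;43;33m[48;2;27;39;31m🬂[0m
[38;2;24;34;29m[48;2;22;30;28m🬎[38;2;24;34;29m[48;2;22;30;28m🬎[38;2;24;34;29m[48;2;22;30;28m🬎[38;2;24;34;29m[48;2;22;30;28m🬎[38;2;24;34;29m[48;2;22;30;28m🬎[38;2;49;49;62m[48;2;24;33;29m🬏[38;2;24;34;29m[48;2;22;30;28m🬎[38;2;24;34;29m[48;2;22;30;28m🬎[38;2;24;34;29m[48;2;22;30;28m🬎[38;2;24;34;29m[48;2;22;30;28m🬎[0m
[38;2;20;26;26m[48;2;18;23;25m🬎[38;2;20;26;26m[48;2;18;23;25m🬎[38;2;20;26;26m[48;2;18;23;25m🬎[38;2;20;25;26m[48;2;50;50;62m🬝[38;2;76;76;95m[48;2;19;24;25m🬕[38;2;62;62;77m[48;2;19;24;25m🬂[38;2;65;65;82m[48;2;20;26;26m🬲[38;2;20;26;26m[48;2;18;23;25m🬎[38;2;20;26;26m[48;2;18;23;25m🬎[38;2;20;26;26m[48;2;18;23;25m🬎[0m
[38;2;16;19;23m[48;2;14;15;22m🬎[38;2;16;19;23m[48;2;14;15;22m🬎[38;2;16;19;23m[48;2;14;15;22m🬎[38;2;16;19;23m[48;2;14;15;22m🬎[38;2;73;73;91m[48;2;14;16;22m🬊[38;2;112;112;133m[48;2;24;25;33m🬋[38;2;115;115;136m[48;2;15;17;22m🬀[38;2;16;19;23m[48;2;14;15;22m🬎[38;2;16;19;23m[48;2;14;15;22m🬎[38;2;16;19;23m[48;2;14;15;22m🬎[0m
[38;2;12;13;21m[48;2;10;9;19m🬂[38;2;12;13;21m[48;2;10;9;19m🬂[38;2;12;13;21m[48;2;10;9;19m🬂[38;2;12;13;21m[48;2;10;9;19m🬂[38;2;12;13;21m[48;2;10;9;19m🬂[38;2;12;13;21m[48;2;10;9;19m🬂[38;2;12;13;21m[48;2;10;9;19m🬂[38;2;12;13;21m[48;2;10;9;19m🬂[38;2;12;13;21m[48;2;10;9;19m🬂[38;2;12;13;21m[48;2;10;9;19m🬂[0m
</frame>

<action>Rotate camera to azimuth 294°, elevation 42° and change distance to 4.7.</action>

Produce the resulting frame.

<frame>
[38;2;30;43;33m[48;2;27;39;31m🬂[38;2;30;43;33m[48;2;27;39;31m🬂[38;2;30;43;33m[48;2;27;39;31m🬂[38;2;30;43;33m[48;2;27;39;31m🬂[38;2;30;43;33m[48;2;27;39;31m🬂[38;2;30;43;33m[48;2;27;39;31m🬂[38;2;30;43;33m[48;2;27;39;31m🬂[38;2;30;43;33m[48;2;27;39;31m🬂[38;2;30;43;33m[48;2;27;39;31m🬂[38;2;30;43;33m[48;2;27;39;31m🬂[0m
[38;2;24;34;29m[48;2;22;30;28m🬎[38;2;24;34;29m[48;2;22;30;28m🬎[38;2;24;34;29m[48;2;22;30;28m🬎[38;2;24;34;29m[48;2;22;30;28m🬎[38;2;24;34;29m[48;2;89;89;109m🬎[38;2;24;34;29m[48;2;110;110;131m🬎[38;2;79;79;99m[48;2;24;33;29m🬏[38;2;24;34;29m[48;2;22;30;28m🬎[38;2;24;34;29m[48;2;22;30;28m🬎[38;2;24;34;29m[48;2;22;30;28m🬎[0m
[38;2;20;26;26m[48;2;18;23;25m🬎[38;2;20;26;26m[48;2;18;23;25m🬎[38;2;20;25;26m[48;2;62;62;79m🬕[38;2;75;75;94m[48;2;47;47;59m🬕[38;2;57;57;72m[48;2;19;24;25m🬂[38;2;42;42;52m[48;2;19;24;25m🬂[38;2;63;63;79m[48;2;27;30;36m🬂[38;2;21;27;27m[48;2;72;72;91m🬁[38;2;20;26;26m[48;2;18;23;25m🬎[38;2;20;26;26m[48;2;18;23;25m🬎[0m
[38;2;16;19;23m[48;2;14;15;22m🬎[38;2;16;19;23m[48;2;14;15;22m🬎[38;2;57;57;72m[48;2;15;17;22m🬉[38;2;79;79;98m[48;2;64;64;80m🬪[38;2;42;43;54m[48;2;106;106;126m🬊[38;2;46;47;58m[48;2;172;172;193m🬎[38;2;48;48;61m[48;2;94;94;115m🬂[38;2;72;72;90m[48;2;14;15;22m🬝[38;2;16;19;23m[48;2;14;15;22m🬎[38;2;16;19;23m[48;2;14;15;22m🬎[0m
[38;2;12;13;21m[48;2;10;9;19m🬂[38;2;12;13;21m[48;2;10;9;19m🬂[38;2;12;13;21m[48;2;10;9;19m🬂[38;2;37;37;46m[48;2;10;9;19m🬁[38;2;65;65;82m[48;2;10;9;19m🬂[38;2;71;71;89m[48;2;10;9;19m🬂[38;2;53;53;67m[48;2;10;9;19m🬂[38;2;12;13;21m[48;2;10;9;19m🬂[38;2;12;13;21m[48;2;10;9;19m🬂[38;2;12;13;21m[48;2;10;9;19m🬂[0m
</frame>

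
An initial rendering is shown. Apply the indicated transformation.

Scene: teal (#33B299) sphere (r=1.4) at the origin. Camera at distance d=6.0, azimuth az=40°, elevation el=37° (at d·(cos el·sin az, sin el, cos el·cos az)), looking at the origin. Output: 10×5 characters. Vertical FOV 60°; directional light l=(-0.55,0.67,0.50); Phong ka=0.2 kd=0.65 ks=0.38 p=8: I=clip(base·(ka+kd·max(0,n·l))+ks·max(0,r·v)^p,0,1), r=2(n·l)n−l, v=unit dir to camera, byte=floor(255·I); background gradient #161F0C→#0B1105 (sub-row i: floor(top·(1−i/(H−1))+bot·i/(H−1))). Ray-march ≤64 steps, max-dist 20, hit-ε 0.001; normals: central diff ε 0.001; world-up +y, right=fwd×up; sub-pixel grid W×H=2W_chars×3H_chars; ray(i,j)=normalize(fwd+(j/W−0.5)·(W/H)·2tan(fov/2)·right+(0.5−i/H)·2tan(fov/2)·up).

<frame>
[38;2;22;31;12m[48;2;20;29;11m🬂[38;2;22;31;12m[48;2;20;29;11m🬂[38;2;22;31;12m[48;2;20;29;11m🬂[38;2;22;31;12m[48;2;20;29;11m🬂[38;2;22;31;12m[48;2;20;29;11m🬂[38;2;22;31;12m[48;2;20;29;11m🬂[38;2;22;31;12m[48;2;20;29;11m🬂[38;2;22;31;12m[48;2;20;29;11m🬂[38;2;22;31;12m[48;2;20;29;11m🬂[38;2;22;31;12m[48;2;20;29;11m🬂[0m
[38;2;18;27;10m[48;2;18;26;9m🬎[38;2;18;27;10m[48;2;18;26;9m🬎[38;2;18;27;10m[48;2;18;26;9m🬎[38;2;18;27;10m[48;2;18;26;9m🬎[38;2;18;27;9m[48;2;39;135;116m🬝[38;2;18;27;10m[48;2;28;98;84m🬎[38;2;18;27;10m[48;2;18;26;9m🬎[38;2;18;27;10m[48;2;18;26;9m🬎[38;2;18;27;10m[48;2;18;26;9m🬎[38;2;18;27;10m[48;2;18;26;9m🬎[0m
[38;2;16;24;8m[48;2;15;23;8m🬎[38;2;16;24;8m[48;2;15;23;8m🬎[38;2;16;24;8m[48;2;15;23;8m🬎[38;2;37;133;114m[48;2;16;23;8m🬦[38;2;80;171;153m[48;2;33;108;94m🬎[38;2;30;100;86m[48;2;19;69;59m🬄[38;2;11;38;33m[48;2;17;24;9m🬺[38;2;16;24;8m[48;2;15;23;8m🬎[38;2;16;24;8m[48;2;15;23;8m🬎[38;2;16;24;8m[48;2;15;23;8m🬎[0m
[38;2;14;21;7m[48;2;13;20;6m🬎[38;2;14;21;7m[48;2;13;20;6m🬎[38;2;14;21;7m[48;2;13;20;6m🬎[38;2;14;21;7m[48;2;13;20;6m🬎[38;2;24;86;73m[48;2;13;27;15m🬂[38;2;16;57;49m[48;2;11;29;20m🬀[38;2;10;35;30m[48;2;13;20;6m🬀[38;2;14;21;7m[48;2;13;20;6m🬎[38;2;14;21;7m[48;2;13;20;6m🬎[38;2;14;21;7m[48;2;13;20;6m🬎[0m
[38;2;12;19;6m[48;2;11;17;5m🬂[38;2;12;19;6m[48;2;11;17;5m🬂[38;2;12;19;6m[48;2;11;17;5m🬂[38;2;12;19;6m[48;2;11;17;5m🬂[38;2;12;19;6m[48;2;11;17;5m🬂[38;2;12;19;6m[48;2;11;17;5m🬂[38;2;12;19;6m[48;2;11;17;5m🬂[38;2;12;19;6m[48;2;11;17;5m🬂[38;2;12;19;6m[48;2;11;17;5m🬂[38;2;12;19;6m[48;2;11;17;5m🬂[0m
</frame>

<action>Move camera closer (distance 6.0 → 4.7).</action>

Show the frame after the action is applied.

<frame>
[38;2;22;31;12m[48;2;20;29;11m🬂[38;2;22;31;12m[48;2;20;29;11m🬂[38;2;22;31;12m[48;2;20;29;11m🬂[38;2;22;31;12m[48;2;20;29;11m🬂[38;2;22;31;12m[48;2;20;29;11m🬂[38;2;22;31;12m[48;2;20;29;11m🬂[38;2;22;31;12m[48;2;20;29;11m🬂[38;2;22;31;12m[48;2;20;29;11m🬂[38;2;22;31;12m[48;2;20;29;11m🬂[38;2;22;31;12m[48;2;20;29;11m🬂[0m
[38;2;18;27;10m[48;2;18;26;9m🬎[38;2;18;27;10m[48;2;18;26;9m🬎[38;2;18;27;10m[48;2;18;26;9m🬎[38;2;18;27;9m[48;2;43;150;129m🬝[38;2;19;28;10m[48;2;50;145;126m🬂[38;2;19;28;10m[48;2;29;101;87m🬂[38;2;16;30;15m[48;2;18;66;56m🬨[38;2;18;27;10m[48;2;18;26;9m🬎[38;2;18;27;10m[48;2;18;26;9m🬎[38;2;18;27;10m[48;2;18;26;9m🬎[0m
[38;2;16;24;8m[48;2;15;23;8m🬎[38;2;16;24;8m[48;2;15;23;8m🬎[38;2;16;24;8m[48;2;15;23;8m🬎[38;2;17;24;9m[48;2;46;141;122m🬀[38;2;111;200;182m[48;2;47;122;108m🬄[38;2;26;91;79m[48;2;20;71;61m🬆[38;2;16;58;50m[48;2;10;37;32m🬄[38;2;10;35;30m[48;2;16;23;8m🬓[38;2;16;24;8m[48;2;15;23;8m🬎[38;2;16;24;8m[48;2;15;23;8m🬎[0m
[38;2;14;21;7m[48;2;13;20;6m🬎[38;2;14;21;7m[48;2;13;20;6m🬎[38;2;14;21;7m[48;2;13;20;6m🬎[38;2;27;95;82m[48;2;13;20;6m🬉[38;2;24;84;72m[48;2;14;51;44m🬆[38;2;19;66;57m[48;2;11;40;35m🬀[38;2;10;35;30m[48;2;13;20;6m🬝[38;2;14;21;7m[48;2;13;20;6m🬎[38;2;14;21;7m[48;2;13;20;6m🬎[38;2;14;21;7m[48;2;13;20;6m🬎[0m
[38;2;12;19;6m[48;2;11;17;5m🬂[38;2;12;19;6m[48;2;11;17;5m🬂[38;2;12;19;6m[48;2;11;17;5m🬂[38;2;12;19;6m[48;2;11;17;5m🬂[38;2;12;19;6m[48;2;11;17;5m🬂[38;2;12;19;6m[48;2;11;17;5m🬂[38;2;12;19;6m[48;2;11;17;5m🬂[38;2;12;19;6m[48;2;11;17;5m🬂[38;2;12;19;6m[48;2;11;17;5m🬂[38;2;12;19;6m[48;2;11;17;5m🬂[0m
</frame>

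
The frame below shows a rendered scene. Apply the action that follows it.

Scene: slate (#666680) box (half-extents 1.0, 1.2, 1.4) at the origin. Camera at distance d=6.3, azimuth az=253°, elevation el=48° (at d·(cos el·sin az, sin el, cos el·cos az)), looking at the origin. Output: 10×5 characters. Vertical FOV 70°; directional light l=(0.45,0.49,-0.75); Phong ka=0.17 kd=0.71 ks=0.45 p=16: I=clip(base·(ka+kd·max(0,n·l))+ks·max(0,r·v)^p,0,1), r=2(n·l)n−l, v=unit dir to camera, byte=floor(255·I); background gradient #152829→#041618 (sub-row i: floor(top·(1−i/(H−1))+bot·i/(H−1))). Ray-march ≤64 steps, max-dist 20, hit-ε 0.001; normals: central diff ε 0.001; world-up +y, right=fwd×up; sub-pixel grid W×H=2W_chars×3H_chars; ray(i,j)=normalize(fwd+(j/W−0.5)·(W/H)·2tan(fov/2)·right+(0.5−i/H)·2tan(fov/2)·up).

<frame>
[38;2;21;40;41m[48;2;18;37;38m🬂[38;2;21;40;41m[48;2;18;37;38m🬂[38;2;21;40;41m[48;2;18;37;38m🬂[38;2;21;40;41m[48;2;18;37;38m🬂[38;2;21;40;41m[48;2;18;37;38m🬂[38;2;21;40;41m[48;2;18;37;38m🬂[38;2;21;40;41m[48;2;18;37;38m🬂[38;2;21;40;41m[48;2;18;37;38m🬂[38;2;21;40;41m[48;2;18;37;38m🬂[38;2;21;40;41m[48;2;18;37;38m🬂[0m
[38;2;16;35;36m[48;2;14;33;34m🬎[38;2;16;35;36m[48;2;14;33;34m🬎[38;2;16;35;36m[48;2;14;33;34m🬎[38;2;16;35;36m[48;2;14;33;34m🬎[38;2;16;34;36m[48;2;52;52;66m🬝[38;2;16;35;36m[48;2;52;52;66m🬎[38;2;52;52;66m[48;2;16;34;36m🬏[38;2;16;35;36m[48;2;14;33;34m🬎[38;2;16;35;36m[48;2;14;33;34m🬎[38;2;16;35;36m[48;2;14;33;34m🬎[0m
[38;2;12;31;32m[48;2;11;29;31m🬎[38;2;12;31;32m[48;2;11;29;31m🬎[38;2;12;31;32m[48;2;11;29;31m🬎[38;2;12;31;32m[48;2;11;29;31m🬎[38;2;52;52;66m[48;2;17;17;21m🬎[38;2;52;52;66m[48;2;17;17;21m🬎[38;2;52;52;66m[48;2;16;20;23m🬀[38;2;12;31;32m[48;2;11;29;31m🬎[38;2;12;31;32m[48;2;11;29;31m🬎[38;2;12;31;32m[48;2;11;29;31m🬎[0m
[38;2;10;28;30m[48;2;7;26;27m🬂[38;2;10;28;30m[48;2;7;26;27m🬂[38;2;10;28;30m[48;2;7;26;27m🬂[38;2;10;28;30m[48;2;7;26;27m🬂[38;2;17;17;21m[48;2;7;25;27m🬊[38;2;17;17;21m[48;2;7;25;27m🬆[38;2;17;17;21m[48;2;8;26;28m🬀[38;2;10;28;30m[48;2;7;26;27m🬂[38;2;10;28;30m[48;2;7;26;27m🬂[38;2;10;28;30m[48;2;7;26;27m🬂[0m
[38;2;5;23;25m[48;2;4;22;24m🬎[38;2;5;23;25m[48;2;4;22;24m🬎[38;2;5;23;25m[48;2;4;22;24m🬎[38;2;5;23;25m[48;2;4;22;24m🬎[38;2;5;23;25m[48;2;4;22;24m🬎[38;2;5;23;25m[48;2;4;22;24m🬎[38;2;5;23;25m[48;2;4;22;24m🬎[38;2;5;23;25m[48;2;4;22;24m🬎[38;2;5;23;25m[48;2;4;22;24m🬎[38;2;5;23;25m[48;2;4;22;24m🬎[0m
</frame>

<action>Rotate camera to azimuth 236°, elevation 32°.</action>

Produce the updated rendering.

<frame>
[38;2;21;40;41m[48;2;18;37;38m🬂[38;2;21;40;41m[48;2;18;37;38m🬂[38;2;21;40;41m[48;2;18;37;38m🬂[38;2;21;40;41m[48;2;18;37;38m🬂[38;2;21;40;41m[48;2;18;37;38m🬂[38;2;21;40;41m[48;2;18;37;38m🬂[38;2;21;40;41m[48;2;18;37;38m🬂[38;2;21;40;41m[48;2;18;37;38m🬂[38;2;21;40;41m[48;2;18;37;38m🬂[38;2;21;40;41m[48;2;18;37;38m🬂[0m
[38;2;16;35;36m[48;2;14;33;34m🬎[38;2;16;35;36m[48;2;14;33;34m🬎[38;2;16;35;36m[48;2;14;33;34m🬎[38;2;16;35;36m[48;2;14;33;34m🬎[38;2;16;35;36m[48;2;14;33;34m🬎[38;2;16;35;36m[48;2;52;52;66m🬎[38;2;16;35;36m[48;2;14;33;34m🬎[38;2;16;35;36m[48;2;14;33;34m🬎[38;2;16;35;36m[48;2;14;33;34m🬎[38;2;16;35;36m[48;2;14;33;34m🬎[0m
[38;2;12;31;32m[48;2;11;29;31m🬎[38;2;12;31;32m[48;2;11;29;31m🬎[38;2;12;31;32m[48;2;11;29;31m🬎[38;2;71;71;89m[48;2;11;30;31m🬁[38;2;61;61;77m[48;2;17;17;21m🬕[38;2;52;52;66m[48;2;17;17;21m🬂[38;2;52;52;66m[48;2;15;19;23m🬀[38;2;12;31;32m[48;2;11;29;31m🬎[38;2;12;31;32m[48;2;11;29;31m🬎[38;2;12;31;32m[48;2;11;29;31m🬎[0m
[38;2;10;28;30m[48;2;7;26;27m🬂[38;2;10;28;30m[48;2;7;26;27m🬂[38;2;10;28;30m[48;2;7;26;27m🬂[38;2;10;28;30m[48;2;7;26;27m🬂[38;2;71;71;89m[48;2;13;20;23m🬀[38;2;17;17;21m[48;2;7;25;27m🬆[38;2;17;17;21m[48;2;8;26;28m🬀[38;2;10;28;30m[48;2;7;26;27m🬂[38;2;10;28;30m[48;2;7;26;27m🬂[38;2;10;28;30m[48;2;7;26;27m🬂[0m
[38;2;5;23;25m[48;2;4;22;24m🬎[38;2;5;23;25m[48;2;4;22;24m🬎[38;2;5;23;25m[48;2;4;22;24m🬎[38;2;5;23;25m[48;2;4;22;24m🬎[38;2;5;23;25m[48;2;4;22;24m🬎[38;2;5;23;25m[48;2;4;22;24m🬎[38;2;5;23;25m[48;2;4;22;24m🬎[38;2;5;23;25m[48;2;4;22;24m🬎[38;2;5;23;25m[48;2;4;22;24m🬎[38;2;5;23;25m[48;2;4;22;24m🬎[0m
</frame>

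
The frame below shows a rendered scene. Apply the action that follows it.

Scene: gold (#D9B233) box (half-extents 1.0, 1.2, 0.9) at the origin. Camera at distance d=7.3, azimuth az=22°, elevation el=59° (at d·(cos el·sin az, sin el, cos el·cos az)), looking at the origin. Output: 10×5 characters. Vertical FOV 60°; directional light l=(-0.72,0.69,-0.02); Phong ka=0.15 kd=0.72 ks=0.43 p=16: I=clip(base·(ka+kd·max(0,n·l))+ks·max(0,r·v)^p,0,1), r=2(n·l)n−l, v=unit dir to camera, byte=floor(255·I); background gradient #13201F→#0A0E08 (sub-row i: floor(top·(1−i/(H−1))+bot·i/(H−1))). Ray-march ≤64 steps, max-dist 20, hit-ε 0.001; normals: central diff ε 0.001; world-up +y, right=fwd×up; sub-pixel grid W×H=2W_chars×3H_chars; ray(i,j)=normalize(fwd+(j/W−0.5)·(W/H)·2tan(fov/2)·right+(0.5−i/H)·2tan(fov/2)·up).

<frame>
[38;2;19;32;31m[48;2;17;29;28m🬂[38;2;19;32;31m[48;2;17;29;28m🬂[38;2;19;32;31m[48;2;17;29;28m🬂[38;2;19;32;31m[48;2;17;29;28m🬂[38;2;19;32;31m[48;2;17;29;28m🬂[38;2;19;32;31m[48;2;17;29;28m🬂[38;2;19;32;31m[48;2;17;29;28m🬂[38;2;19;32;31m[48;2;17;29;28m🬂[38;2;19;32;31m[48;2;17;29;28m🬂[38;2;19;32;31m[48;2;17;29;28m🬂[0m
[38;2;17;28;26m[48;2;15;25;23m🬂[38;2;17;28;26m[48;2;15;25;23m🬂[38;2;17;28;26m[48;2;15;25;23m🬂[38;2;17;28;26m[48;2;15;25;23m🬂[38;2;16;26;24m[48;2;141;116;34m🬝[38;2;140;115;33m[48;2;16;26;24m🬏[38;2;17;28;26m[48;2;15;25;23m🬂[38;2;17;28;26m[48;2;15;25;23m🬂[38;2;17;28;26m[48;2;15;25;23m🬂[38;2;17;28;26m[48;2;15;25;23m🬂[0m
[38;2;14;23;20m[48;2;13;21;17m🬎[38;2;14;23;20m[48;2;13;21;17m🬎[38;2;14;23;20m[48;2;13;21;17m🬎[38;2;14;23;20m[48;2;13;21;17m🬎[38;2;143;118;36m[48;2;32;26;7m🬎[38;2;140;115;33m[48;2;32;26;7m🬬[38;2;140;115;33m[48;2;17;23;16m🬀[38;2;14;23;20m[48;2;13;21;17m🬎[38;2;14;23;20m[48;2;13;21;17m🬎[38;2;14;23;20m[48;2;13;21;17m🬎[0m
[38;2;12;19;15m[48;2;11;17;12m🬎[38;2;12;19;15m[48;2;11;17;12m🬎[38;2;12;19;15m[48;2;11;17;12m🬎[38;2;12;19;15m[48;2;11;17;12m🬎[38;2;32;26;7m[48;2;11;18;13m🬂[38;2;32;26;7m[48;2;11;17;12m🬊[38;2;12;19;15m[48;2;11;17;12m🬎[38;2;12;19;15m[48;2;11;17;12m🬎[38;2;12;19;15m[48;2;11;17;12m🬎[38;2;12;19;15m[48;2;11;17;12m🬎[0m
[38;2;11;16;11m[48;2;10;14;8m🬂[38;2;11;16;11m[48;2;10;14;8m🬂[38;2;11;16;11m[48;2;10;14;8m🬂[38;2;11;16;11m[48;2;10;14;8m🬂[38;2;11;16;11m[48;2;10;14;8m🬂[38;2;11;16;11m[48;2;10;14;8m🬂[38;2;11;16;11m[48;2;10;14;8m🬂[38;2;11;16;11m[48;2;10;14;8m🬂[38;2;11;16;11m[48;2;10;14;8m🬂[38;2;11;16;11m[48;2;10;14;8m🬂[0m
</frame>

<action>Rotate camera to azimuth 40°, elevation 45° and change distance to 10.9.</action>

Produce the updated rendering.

<frame>
[38;2;19;32;31m[48;2;17;29;28m🬂[38;2;19;32;31m[48;2;17;29;28m🬂[38;2;19;32;31m[48;2;17;29;28m🬂[38;2;19;32;31m[48;2;17;29;28m🬂[38;2;19;32;31m[48;2;17;29;28m🬂[38;2;19;32;31m[48;2;17;29;28m🬂[38;2;19;32;31m[48;2;17;29;28m🬂[38;2;19;32;31m[48;2;17;29;28m🬂[38;2;19;32;31m[48;2;17;29;28m🬂[38;2;19;32;31m[48;2;17;29;28m🬂[0m
[38;2;17;28;26m[48;2;15;25;23m🬂[38;2;17;28;26m[48;2;15;25;23m🬂[38;2;17;28;26m[48;2;15;25;23m🬂[38;2;17;28;26m[48;2;15;25;23m🬂[38;2;17;28;26m[48;2;15;25;23m🬂[38;2;17;28;26m[48;2;15;25;23m🬂[38;2;17;28;26m[48;2;15;25;23m🬂[38;2;17;28;26m[48;2;15;25;23m🬂[38;2;17;28;26m[48;2;15;25;23m🬂[38;2;17;28;26m[48;2;15;25;23m🬂[0m
[38;2;14;23;20m[48;2;13;21;17m🬎[38;2;14;23;20m[48;2;13;21;17m🬎[38;2;14;23;20m[48;2;13;21;17m🬎[38;2;14;23;20m[48;2;13;21;17m🬎[38;2;147;122;39m[48;2;21;24;14m🬁[38;2;142;117;35m[48;2;32;26;7m🬆[38;2;14;23;20m[48;2;13;21;17m🬎[38;2;14;23;20m[48;2;13;21;17m🬎[38;2;14;23;20m[48;2;13;21;17m🬎[38;2;14;23;20m[48;2;13;21;17m🬎[0m
[38;2;12;19;15m[48;2;11;17;12m🬎[38;2;12;19;15m[48;2;11;17;12m🬎[38;2;12;19;15m[48;2;11;17;12m🬎[38;2;12;19;15m[48;2;11;17;12m🬎[38;2;12;19;15m[48;2;11;17;12m🬎[38;2;32;26;7m[48;2;11;18;13m🬀[38;2;12;19;15m[48;2;11;17;12m🬎[38;2;12;19;15m[48;2;11;17;12m🬎[38;2;12;19;15m[48;2;11;17;12m🬎[38;2;12;19;15m[48;2;11;17;12m🬎[0m
[38;2;11;16;11m[48;2;10;14;8m🬂[38;2;11;16;11m[48;2;10;14;8m🬂[38;2;11;16;11m[48;2;10;14;8m🬂[38;2;11;16;11m[48;2;10;14;8m🬂[38;2;11;16;11m[48;2;10;14;8m🬂[38;2;11;16;11m[48;2;10;14;8m🬂[38;2;11;16;11m[48;2;10;14;8m🬂[38;2;11;16;11m[48;2;10;14;8m🬂[38;2;11;16;11m[48;2;10;14;8m🬂[38;2;11;16;11m[48;2;10;14;8m🬂[0m
</frame>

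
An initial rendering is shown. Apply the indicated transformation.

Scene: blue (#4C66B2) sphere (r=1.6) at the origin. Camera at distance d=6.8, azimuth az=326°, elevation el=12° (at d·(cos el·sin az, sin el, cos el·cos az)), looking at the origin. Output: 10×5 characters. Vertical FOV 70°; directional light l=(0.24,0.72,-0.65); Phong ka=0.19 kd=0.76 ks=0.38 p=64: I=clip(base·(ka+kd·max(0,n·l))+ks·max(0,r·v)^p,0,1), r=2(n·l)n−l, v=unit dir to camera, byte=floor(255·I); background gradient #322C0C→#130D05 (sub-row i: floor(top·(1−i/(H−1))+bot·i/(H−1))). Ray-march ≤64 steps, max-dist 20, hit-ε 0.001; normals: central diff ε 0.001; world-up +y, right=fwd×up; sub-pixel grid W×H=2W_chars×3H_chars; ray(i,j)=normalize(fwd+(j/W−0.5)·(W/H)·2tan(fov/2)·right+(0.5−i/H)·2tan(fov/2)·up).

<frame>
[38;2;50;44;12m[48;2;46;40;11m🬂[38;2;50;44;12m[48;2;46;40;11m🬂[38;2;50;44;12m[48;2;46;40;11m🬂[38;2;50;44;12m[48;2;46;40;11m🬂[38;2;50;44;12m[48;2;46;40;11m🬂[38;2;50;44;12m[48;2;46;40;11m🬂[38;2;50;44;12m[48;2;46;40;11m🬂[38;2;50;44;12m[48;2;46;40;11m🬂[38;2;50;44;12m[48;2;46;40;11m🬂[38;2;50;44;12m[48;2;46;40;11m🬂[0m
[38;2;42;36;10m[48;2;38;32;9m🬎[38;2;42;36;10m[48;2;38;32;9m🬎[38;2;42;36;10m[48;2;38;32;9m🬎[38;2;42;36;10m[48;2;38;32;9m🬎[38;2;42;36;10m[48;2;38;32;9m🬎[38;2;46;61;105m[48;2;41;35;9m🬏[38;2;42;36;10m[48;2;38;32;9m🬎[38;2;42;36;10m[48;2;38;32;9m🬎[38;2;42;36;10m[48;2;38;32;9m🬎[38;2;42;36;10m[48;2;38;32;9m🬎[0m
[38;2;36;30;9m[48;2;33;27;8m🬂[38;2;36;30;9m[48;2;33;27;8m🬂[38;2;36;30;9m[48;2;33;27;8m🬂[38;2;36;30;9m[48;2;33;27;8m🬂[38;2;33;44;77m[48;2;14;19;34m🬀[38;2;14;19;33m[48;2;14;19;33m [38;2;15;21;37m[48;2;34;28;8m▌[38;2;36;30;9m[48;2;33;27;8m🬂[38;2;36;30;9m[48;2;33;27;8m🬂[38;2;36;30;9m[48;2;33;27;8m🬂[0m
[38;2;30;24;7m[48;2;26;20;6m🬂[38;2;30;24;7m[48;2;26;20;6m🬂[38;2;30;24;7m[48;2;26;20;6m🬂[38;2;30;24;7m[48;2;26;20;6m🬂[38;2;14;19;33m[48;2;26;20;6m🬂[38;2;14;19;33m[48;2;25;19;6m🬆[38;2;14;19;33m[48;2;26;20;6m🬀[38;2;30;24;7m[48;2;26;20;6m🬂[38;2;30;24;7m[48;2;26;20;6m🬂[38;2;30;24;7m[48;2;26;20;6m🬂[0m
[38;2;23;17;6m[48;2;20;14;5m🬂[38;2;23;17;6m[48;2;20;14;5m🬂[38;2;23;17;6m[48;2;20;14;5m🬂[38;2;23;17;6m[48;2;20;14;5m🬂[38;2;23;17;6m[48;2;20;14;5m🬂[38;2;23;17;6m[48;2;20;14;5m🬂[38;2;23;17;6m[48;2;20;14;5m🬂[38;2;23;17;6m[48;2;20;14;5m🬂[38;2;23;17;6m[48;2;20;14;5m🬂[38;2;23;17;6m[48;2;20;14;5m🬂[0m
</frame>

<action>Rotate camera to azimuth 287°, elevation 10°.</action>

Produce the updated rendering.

<frame>
[38;2;50;44;12m[48;2;46;40;11m🬂[38;2;50;44;12m[48;2;46;40;11m🬂[38;2;50;44;12m[48;2;46;40;11m🬂[38;2;50;44;12m[48;2;46;40;11m🬂[38;2;50;44;12m[48;2;46;40;11m🬂[38;2;50;44;12m[48;2;46;40;11m🬂[38;2;50;44;12m[48;2;46;40;11m🬂[38;2;50;44;12m[48;2;46;40;11m🬂[38;2;50;44;12m[48;2;46;40;11m🬂[38;2;50;44;12m[48;2;46;40;11m🬂[0m
[38;2;42;36;10m[48;2;38;32;9m🬎[38;2;42;36;10m[48;2;38;32;9m🬎[38;2;42;36;10m[48;2;38;32;9m🬎[38;2;42;36;10m[48;2;38;32;9m🬎[38;2;42;36;10m[48;2;38;32;9m🬎[38;2;46;62;108m[48;2;41;35;9m🬏[38;2;42;36;10m[48;2;38;32;9m🬎[38;2;42;36;10m[48;2;38;32;9m🬎[38;2;42;36;10m[48;2;38;32;9m🬎[38;2;42;36;10m[48;2;38;32;9m🬎[0m
[38;2;36;30;9m[48;2;33;27;8m🬂[38;2;36;30;9m[48;2;33;27;8m🬂[38;2;36;30;9m[48;2;33;27;8m🬂[38;2;36;30;9m[48;2;33;27;8m🬂[38;2;52;71;123m[48;2;21;29;50m🬀[38;2;21;28;49m[48;2;14;19;33m🬀[38;2;14;19;33m[48;2;34;28;8m▌[38;2;36;30;9m[48;2;33;27;8m🬂[38;2;36;30;9m[48;2;33;27;8m🬂[38;2;36;30;9m[48;2;33;27;8m🬂[0m
[38;2;30;24;7m[48;2;26;20;6m🬂[38;2;30;24;7m[48;2;26;20;6m🬂[38;2;30;24;7m[48;2;26;20;6m🬂[38;2;30;24;7m[48;2;26;20;6m🬂[38;2;14;19;33m[48;2;26;20;6m🬂[38;2;14;19;33m[48;2;25;19;6m🬆[38;2;14;19;33m[48;2;26;20;6m🬀[38;2;30;24;7m[48;2;26;20;6m🬂[38;2;30;24;7m[48;2;26;20;6m🬂[38;2;30;24;7m[48;2;26;20;6m🬂[0m
[38;2;23;17;6m[48;2;20;14;5m🬂[38;2;23;17;6m[48;2;20;14;5m🬂[38;2;23;17;6m[48;2;20;14;5m🬂[38;2;23;17;6m[48;2;20;14;5m🬂[38;2;23;17;6m[48;2;20;14;5m🬂[38;2;23;17;6m[48;2;20;14;5m🬂[38;2;23;17;6m[48;2;20;14;5m🬂[38;2;23;17;6m[48;2;20;14;5m🬂[38;2;23;17;6m[48;2;20;14;5m🬂[38;2;23;17;6m[48;2;20;14;5m🬂[0m
</frame>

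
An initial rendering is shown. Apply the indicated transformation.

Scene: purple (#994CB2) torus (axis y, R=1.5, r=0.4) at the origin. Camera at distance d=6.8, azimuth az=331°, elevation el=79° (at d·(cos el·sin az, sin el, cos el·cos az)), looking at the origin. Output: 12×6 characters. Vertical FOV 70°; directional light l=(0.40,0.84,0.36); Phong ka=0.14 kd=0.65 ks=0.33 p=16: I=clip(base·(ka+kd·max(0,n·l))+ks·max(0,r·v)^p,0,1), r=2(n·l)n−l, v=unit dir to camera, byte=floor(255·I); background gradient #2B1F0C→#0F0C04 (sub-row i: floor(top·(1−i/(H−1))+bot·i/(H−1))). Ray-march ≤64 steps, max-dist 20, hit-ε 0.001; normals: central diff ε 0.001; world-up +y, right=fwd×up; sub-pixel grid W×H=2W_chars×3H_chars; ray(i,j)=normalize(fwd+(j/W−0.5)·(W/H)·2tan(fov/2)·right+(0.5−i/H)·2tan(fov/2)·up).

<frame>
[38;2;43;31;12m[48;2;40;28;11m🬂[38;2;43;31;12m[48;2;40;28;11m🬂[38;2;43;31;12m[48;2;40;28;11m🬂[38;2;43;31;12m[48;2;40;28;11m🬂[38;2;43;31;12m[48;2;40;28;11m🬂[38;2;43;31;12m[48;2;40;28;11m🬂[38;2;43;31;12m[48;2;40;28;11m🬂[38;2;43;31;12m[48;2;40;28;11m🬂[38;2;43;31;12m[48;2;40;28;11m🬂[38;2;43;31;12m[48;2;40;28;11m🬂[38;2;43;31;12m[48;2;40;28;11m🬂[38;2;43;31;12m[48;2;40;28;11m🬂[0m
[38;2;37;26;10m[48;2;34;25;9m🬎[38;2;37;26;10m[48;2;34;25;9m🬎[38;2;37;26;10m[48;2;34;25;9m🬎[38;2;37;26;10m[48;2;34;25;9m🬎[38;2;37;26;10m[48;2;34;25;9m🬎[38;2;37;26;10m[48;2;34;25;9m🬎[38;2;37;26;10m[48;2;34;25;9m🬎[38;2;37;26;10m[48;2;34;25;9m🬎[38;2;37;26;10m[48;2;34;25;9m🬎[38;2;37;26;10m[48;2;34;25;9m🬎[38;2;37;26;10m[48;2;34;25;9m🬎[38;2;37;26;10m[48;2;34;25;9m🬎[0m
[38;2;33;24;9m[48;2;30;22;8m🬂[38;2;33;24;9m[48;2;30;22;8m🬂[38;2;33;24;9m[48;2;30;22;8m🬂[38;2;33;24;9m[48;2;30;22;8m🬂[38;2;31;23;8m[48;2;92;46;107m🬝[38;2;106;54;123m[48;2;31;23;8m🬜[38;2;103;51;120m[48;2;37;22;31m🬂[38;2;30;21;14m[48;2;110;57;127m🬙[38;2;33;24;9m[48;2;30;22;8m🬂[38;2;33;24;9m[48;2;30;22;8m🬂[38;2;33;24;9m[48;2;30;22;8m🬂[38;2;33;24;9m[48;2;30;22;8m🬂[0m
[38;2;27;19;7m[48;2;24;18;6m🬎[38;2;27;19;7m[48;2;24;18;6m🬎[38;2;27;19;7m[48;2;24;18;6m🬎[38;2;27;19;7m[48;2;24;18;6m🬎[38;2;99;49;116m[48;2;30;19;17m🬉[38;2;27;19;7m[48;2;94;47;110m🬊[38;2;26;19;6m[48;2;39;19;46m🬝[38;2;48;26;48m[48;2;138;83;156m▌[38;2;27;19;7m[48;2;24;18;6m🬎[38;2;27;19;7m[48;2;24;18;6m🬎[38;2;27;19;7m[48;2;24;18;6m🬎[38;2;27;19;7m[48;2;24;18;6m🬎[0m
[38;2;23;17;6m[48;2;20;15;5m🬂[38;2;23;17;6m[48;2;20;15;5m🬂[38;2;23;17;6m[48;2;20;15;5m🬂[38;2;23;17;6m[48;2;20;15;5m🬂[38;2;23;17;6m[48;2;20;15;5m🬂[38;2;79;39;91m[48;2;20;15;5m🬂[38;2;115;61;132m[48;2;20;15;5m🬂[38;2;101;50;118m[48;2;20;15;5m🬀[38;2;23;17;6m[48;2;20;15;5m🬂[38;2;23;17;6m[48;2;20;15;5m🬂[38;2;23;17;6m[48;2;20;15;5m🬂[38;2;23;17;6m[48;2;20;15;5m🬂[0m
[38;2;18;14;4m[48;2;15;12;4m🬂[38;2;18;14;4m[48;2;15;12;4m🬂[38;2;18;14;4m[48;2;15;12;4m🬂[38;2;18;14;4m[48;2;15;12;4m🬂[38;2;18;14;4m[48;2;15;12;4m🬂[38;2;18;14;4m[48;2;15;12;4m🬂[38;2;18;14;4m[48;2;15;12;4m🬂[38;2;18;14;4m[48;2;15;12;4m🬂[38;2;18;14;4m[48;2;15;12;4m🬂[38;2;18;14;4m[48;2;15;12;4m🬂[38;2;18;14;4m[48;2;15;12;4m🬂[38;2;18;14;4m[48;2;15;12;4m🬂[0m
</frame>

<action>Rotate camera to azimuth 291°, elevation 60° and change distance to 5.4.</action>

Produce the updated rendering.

<frame>
[38;2;43;31;12m[48;2;40;28;11m🬂[38;2;43;31;12m[48;2;40;28;11m🬂[38;2;43;31;12m[48;2;40;28;11m🬂[38;2;43;31;12m[48;2;40;28;11m🬂[38;2;43;31;12m[48;2;40;28;11m🬂[38;2;43;31;12m[48;2;40;28;11m🬂[38;2;43;31;12m[48;2;40;28;11m🬂[38;2;43;31;12m[48;2;40;28;11m🬂[38;2;43;31;12m[48;2;40;28;11m🬂[38;2;43;31;12m[48;2;40;28;11m🬂[38;2;43;31;12m[48;2;40;28;11m🬂[38;2;43;31;12m[48;2;40;28;11m🬂[0m
[38;2;37;26;10m[48;2;34;25;9m🬎[38;2;37;26;10m[48;2;34;25;9m🬎[38;2;37;26;10m[48;2;34;25;9m🬎[38;2;37;26;10m[48;2;34;25;9m🬎[38;2;37;26;10m[48;2;34;25;9m🬎[38;2;37;26;10m[48;2;34;25;9m🬎[38;2;37;26;10m[48;2;34;25;9m🬎[38;2;37;26;10m[48;2;34;25;9m🬎[38;2;37;26;10m[48;2;34;25;9m🬎[38;2;37;26;10m[48;2;34;25;9m🬎[38;2;37;26;10m[48;2;34;25;9m🬎[38;2;37;26;10m[48;2;34;25;9m🬎[0m
[38;2;33;24;9m[48;2;30;22;8m🬂[38;2;33;24;9m[48;2;30;22;8m🬂[38;2;33;24;9m[48;2;30;22;8m🬂[38;2;33;24;9m[48;2;30;22;8m🬂[38;2;32;23;8m[48;2;109;57;125m🬆[38;2;103;54;119m[48;2;30;20;18m🬆[38;2;93;48;108m[48;2;25;16;16m🬂[38;2;112;59;130m[48;2;40;23;33m🬈[38;2;119;60;138m[48;2;31;23;8m🬏[38;2;33;24;9m[48;2;30;22;8m🬂[38;2;33;24;9m[48;2;30;22;8m🬂[38;2;33;24;9m[48;2;30;22;8m🬂[0m
[38;2;27;19;7m[48;2;24;18;6m🬎[38;2;27;19;7m[48;2;24;18;6m🬎[38;2;27;19;7m[48;2;24;18;6m🬎[38;2;27;19;7m[48;2;24;18;6m🬎[38;2;105;52;122m[48;2;50;25;59m🬬[38;2;115;57;134m[48;2;26;19;6m🬏[38;2;27;19;7m[48;2;24;18;6m🬎[38;2;43;24;37m[48;2;107;61;122m🬎[38;2;138;84;156m[48;2;26;19;6m▌[38;2;27;19;7m[48;2;24;18;6m🬎[38;2;27;19;7m[48;2;24;18;6m🬎[38;2;27;19;7m[48;2;24;18;6m🬎[0m
[38;2;23;17;6m[48;2;20;15;5m🬂[38;2;23;17;6m[48;2;20;15;5m🬂[38;2;23;17;6m[48;2;20;15;5m🬂[38;2;23;17;6m[48;2;20;15;5m🬂[38;2;63;31;73m[48;2;20;15;5m🬁[38;2;92;46;107m[48;2;24;16;17m🬊[38;2;93;47;108m[48;2;19;15;5m🬎[38;2;116;66;133m[48;2;31;19;22m🬂[38;2;23;17;6m[48;2;20;15;5m🬂[38;2;23;17;6m[48;2;20;15;5m🬂[38;2;23;17;6m[48;2;20;15;5m🬂[38;2;23;17;6m[48;2;20;15;5m🬂[0m
[38;2;18;14;4m[48;2;15;12;4m🬂[38;2;18;14;4m[48;2;15;12;4m🬂[38;2;18;14;4m[48;2;15;12;4m🬂[38;2;18;14;4m[48;2;15;12;4m🬂[38;2;18;14;4m[48;2;15;12;4m🬂[38;2;18;14;4m[48;2;15;12;4m🬂[38;2;18;14;4m[48;2;15;12;4m🬂[38;2;18;14;4m[48;2;15;12;4m🬂[38;2;18;14;4m[48;2;15;12;4m🬂[38;2;18;14;4m[48;2;15;12;4m🬂[38;2;18;14;4m[48;2;15;12;4m🬂[38;2;18;14;4m[48;2;15;12;4m🬂[0m
</frame>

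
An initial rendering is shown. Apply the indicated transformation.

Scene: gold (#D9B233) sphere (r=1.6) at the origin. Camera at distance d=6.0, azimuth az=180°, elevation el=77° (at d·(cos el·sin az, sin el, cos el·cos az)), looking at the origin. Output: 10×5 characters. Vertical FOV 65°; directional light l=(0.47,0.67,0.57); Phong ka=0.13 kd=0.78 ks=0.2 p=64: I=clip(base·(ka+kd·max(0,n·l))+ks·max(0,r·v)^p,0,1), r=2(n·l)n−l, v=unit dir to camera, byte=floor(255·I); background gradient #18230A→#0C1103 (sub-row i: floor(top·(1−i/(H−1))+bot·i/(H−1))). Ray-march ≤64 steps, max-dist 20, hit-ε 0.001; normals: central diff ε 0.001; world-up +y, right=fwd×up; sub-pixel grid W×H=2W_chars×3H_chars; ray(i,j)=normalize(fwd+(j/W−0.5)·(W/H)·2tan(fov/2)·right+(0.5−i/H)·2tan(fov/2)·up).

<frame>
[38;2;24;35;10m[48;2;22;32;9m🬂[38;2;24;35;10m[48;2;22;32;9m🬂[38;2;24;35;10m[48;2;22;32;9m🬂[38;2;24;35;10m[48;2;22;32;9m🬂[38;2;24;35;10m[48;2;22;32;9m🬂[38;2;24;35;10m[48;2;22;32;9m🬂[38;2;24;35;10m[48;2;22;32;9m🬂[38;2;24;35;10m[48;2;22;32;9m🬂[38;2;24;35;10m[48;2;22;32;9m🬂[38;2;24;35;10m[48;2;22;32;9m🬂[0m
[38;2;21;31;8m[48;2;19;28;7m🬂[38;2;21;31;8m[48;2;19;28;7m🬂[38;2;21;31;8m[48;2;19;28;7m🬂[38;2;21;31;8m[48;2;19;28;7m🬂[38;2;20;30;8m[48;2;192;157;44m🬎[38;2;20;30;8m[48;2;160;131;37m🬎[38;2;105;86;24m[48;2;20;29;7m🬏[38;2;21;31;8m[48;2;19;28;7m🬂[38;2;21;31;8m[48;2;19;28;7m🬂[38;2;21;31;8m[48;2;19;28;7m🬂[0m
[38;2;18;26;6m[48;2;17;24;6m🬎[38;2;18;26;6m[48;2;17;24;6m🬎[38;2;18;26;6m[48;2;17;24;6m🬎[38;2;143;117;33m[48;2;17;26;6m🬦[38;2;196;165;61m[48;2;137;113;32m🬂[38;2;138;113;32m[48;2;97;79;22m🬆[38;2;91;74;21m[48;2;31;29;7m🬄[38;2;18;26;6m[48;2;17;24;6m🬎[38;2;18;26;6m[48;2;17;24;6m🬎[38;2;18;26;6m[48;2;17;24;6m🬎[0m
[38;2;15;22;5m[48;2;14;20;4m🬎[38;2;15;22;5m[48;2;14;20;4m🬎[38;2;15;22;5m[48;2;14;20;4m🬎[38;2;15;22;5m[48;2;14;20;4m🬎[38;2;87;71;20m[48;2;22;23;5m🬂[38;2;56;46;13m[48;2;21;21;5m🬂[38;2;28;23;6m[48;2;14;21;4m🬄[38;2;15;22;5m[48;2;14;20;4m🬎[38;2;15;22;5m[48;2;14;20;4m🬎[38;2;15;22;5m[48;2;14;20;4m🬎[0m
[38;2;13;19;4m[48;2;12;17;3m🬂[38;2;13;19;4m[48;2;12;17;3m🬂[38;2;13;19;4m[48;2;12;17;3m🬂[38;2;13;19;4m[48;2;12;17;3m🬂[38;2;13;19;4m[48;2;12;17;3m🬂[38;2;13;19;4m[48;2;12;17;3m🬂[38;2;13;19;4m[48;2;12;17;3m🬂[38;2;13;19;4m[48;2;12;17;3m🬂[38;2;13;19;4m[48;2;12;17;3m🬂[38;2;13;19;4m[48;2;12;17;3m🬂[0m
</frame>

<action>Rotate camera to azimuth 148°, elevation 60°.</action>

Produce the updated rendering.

<frame>
[38;2;24;35;10m[48;2;22;32;9m🬂[38;2;24;35;10m[48;2;22;32;9m🬂[38;2;24;35;10m[48;2;22;32;9m🬂[38;2;24;35;10m[48;2;22;32;9m🬂[38;2;24;35;10m[48;2;22;32;9m🬂[38;2;24;35;10m[48;2;22;32;9m🬂[38;2;24;35;10m[48;2;22;32;9m🬂[38;2;24;35;10m[48;2;22;32;9m🬂[38;2;24;35;10m[48;2;22;32;9m🬂[38;2;24;35;10m[48;2;22;32;9m🬂[0m
[38;2;21;31;8m[48;2;19;28;7m🬂[38;2;21;31;8m[48;2;19;28;7m🬂[38;2;21;31;8m[48;2;19;28;7m🬂[38;2;21;31;8m[48;2;19;28;7m🬂[38;2;20;30;8m[48;2;183;150;42m🬎[38;2;20;30;8m[48;2;129;106;30m🬎[38;2;59;48;13m[48;2;20;29;7m🬏[38;2;21;31;8m[48;2;19;28;7m🬂[38;2;21;31;8m[48;2;19;28;7m🬂[38;2;21;31;8m[48;2;19;28;7m🬂[0m
[38;2;18;26;6m[48;2;17;24;6m🬎[38;2;18;26;6m[48;2;17;24;6m🬎[38;2;18;26;6m[48;2;17;24;6m🬎[38;2;168;138;39m[48;2;17;26;6m🬦[38;2;170;139;40m[48;2;135;111;31m🬆[38;2;117;96;27m[48;2;81;67;19m🬆[38;2;55;46;12m[48;2;25;24;6m🬄[38;2;18;26;6m[48;2;17;24;6m🬎[38;2;18;26;6m[48;2;17;24;6m🬎[38;2;18;26;6m[48;2;17;24;6m🬎[0m
[38;2;15;22;5m[48;2;14;20;4m🬎[38;2;15;22;5m[48;2;14;20;4m🬎[38;2;15;22;5m[48;2;14;20;4m🬎[38;2;15;22;5m[48;2;14;20;4m🬎[38;2;104;85;24m[48;2;37;34;9m🬂[38;2;68;56;16m[48;2;24;23;5m🬀[38;2;28;23;6m[48;2;14;21;4m🬄[38;2;15;22;5m[48;2;14;20;4m🬎[38;2;15;22;5m[48;2;14;20;4m🬎[38;2;15;22;5m[48;2;14;20;4m🬎[0m
[38;2;13;19;4m[48;2;12;17;3m🬂[38;2;13;19;4m[48;2;12;17;3m🬂[38;2;13;19;4m[48;2;12;17;3m🬂[38;2;13;19;4m[48;2;12;17;3m🬂[38;2;13;19;4m[48;2;12;17;3m🬂[38;2;13;19;4m[48;2;12;17;3m🬂[38;2;13;19;4m[48;2;12;17;3m🬂[38;2;13;19;4m[48;2;12;17;3m🬂[38;2;13;19;4m[48;2;12;17;3m🬂[38;2;13;19;4m[48;2;12;17;3m🬂[0m
</frame>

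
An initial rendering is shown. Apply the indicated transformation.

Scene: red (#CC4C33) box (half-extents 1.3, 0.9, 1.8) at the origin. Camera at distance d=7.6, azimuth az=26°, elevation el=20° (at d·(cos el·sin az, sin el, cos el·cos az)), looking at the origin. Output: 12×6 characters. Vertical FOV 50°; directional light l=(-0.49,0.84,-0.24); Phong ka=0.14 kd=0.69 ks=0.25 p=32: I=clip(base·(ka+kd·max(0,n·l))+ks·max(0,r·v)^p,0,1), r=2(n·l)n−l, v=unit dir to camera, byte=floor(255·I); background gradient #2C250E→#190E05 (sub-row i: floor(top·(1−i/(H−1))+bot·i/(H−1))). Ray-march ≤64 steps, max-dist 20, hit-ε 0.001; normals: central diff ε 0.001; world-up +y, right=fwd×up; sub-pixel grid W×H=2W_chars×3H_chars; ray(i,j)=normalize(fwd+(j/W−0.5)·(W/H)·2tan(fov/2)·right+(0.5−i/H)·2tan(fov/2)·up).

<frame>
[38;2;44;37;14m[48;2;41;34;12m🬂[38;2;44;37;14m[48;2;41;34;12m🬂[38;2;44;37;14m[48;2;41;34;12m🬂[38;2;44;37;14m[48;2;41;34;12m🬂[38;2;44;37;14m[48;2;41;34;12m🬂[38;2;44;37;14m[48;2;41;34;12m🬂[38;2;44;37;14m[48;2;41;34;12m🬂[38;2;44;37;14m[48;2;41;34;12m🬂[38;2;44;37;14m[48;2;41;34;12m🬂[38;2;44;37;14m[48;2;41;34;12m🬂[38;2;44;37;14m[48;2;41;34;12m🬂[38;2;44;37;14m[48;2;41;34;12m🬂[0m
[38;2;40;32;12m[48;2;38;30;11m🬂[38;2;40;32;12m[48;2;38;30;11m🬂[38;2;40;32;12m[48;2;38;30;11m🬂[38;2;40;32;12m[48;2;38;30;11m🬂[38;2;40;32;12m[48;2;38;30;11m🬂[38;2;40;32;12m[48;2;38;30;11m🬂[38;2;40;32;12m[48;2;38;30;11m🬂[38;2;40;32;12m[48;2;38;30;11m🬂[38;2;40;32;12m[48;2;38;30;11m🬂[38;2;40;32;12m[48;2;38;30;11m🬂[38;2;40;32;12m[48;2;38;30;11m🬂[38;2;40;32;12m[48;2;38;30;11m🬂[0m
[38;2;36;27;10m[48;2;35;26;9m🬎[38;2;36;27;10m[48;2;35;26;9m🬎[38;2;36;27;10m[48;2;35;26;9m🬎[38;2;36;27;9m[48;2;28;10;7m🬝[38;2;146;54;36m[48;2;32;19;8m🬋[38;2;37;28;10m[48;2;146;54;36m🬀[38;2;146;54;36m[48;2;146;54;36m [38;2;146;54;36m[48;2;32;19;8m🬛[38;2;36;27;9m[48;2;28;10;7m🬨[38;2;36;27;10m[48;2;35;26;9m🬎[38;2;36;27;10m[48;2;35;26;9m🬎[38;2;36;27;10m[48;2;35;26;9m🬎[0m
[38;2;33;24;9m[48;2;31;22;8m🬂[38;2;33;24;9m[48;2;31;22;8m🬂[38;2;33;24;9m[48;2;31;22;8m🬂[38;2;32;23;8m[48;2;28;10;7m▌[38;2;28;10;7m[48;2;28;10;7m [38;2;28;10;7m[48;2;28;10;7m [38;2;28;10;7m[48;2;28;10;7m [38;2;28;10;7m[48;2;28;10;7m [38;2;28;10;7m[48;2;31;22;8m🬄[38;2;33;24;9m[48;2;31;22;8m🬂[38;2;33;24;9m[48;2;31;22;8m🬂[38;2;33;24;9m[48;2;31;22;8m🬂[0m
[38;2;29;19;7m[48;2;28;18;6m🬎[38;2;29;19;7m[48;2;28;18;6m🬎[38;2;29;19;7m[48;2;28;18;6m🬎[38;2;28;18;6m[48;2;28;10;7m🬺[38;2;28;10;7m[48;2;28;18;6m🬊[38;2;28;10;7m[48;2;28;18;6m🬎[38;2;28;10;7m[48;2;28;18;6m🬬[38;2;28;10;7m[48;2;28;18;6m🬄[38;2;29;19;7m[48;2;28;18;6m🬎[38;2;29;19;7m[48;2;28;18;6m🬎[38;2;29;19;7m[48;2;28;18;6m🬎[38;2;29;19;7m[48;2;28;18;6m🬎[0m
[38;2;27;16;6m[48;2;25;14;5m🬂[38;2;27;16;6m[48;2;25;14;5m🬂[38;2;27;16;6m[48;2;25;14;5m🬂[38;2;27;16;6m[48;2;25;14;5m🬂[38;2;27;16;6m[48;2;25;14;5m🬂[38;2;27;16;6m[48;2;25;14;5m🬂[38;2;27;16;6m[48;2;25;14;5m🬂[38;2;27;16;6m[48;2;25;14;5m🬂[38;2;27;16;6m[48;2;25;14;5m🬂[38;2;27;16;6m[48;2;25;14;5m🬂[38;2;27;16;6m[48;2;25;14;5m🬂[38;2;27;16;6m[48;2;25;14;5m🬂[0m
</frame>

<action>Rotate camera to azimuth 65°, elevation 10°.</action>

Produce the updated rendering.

<frame>
[38;2;44;37;14m[48;2;41;34;12m🬂[38;2;44;37;14m[48;2;41;34;12m🬂[38;2;44;37;14m[48;2;41;34;12m🬂[38;2;44;37;14m[48;2;41;34;12m🬂[38;2;44;37;14m[48;2;41;34;12m🬂[38;2;44;37;14m[48;2;41;34;12m🬂[38;2;44;37;14m[48;2;41;34;12m🬂[38;2;44;37;14m[48;2;41;34;12m🬂[38;2;44;37;14m[48;2;41;34;12m🬂[38;2;44;37;14m[48;2;41;34;12m🬂[38;2;44;37;14m[48;2;41;34;12m🬂[38;2;44;37;14m[48;2;41;34;12m🬂[0m
[38;2;40;32;12m[48;2;38;30;11m🬂[38;2;40;32;12m[48;2;38;30;11m🬂[38;2;40;32;12m[48;2;38;30;11m🬂[38;2;40;32;12m[48;2;38;30;11m🬂[38;2;40;32;12m[48;2;38;30;11m🬂[38;2;40;32;12m[48;2;38;30;11m🬂[38;2;40;32;12m[48;2;38;30;11m🬂[38;2;40;32;12m[48;2;38;30;11m🬂[38;2;40;32;12m[48;2;38;30;11m🬂[38;2;40;32;12m[48;2;38;30;11m🬂[38;2;40;32;12m[48;2;38;30;11m🬂[38;2;40;32;12m[48;2;38;30;11m🬂[0m
[38;2;36;27;10m[48;2;35;26;9m🬎[38;2;36;27;10m[48;2;35;26;9m🬎[38;2;36;27;10m[48;2;35;26;9m🬎[38;2;36;27;9m[48;2;28;10;7m🬕[38;2;146;54;36m[48;2;32;19;8m🬋[38;2;146;54;36m[48;2;31;17;8m🬃[38;2;37;28;10m[48;2;28;10;7m🬂[38;2;37;28;10m[48;2;28;10;7m🬂[38;2;37;28;10m[48;2;28;10;7m🬂[38;2;36;27;10m[48;2;35;26;9m🬎[38;2;36;27;10m[48;2;35;26;9m🬎[38;2;36;27;10m[48;2;35;26;9m🬎[0m
[38;2;33;24;9m[48;2;31;22;8m🬂[38;2;33;24;9m[48;2;31;22;8m🬂[38;2;33;24;9m[48;2;31;22;8m🬂[38;2;32;23;8m[48;2;28;10;7m▌[38;2;28;10;7m[48;2;28;10;7m [38;2;28;10;7m[48;2;28;10;7m [38;2;28;10;7m[48;2;28;10;7m [38;2;28;10;7m[48;2;28;10;7m [38;2;28;10;7m[48;2;28;10;7m [38;2;33;24;9m[48;2;31;22;8m🬂[38;2;33;24;9m[48;2;31;22;8m🬂[38;2;33;24;9m[48;2;31;22;8m🬂[0m
[38;2;29;19;7m[48;2;28;18;6m🬎[38;2;29;19;7m[48;2;28;18;6m🬎[38;2;29;19;7m[48;2;28;18;6m🬎[38;2;29;19;7m[48;2;28;18;6m🬎[38;2;28;10;7m[48;2;28;18;6m🬂[38;2;28;10;7m[48;2;28;18;6m🬂[38;2;28;10;7m[48;2;28;18;6m🬂[38;2;28;10;7m[48;2;28;18;6m🬀[38;2;29;19;7m[48;2;28;18;6m🬎[38;2;29;19;7m[48;2;28;18;6m🬎[38;2;29;19;7m[48;2;28;18;6m🬎[38;2;29;19;7m[48;2;28;18;6m🬎[0m
[38;2;27;16;6m[48;2;25;14;5m🬂[38;2;27;16;6m[48;2;25;14;5m🬂[38;2;27;16;6m[48;2;25;14;5m🬂[38;2;27;16;6m[48;2;25;14;5m🬂[38;2;27;16;6m[48;2;25;14;5m🬂[38;2;27;16;6m[48;2;25;14;5m🬂[38;2;27;16;6m[48;2;25;14;5m🬂[38;2;27;16;6m[48;2;25;14;5m🬂[38;2;27;16;6m[48;2;25;14;5m🬂[38;2;27;16;6m[48;2;25;14;5m🬂[38;2;27;16;6m[48;2;25;14;5m🬂[38;2;27;16;6m[48;2;25;14;5m🬂[0m
</frame>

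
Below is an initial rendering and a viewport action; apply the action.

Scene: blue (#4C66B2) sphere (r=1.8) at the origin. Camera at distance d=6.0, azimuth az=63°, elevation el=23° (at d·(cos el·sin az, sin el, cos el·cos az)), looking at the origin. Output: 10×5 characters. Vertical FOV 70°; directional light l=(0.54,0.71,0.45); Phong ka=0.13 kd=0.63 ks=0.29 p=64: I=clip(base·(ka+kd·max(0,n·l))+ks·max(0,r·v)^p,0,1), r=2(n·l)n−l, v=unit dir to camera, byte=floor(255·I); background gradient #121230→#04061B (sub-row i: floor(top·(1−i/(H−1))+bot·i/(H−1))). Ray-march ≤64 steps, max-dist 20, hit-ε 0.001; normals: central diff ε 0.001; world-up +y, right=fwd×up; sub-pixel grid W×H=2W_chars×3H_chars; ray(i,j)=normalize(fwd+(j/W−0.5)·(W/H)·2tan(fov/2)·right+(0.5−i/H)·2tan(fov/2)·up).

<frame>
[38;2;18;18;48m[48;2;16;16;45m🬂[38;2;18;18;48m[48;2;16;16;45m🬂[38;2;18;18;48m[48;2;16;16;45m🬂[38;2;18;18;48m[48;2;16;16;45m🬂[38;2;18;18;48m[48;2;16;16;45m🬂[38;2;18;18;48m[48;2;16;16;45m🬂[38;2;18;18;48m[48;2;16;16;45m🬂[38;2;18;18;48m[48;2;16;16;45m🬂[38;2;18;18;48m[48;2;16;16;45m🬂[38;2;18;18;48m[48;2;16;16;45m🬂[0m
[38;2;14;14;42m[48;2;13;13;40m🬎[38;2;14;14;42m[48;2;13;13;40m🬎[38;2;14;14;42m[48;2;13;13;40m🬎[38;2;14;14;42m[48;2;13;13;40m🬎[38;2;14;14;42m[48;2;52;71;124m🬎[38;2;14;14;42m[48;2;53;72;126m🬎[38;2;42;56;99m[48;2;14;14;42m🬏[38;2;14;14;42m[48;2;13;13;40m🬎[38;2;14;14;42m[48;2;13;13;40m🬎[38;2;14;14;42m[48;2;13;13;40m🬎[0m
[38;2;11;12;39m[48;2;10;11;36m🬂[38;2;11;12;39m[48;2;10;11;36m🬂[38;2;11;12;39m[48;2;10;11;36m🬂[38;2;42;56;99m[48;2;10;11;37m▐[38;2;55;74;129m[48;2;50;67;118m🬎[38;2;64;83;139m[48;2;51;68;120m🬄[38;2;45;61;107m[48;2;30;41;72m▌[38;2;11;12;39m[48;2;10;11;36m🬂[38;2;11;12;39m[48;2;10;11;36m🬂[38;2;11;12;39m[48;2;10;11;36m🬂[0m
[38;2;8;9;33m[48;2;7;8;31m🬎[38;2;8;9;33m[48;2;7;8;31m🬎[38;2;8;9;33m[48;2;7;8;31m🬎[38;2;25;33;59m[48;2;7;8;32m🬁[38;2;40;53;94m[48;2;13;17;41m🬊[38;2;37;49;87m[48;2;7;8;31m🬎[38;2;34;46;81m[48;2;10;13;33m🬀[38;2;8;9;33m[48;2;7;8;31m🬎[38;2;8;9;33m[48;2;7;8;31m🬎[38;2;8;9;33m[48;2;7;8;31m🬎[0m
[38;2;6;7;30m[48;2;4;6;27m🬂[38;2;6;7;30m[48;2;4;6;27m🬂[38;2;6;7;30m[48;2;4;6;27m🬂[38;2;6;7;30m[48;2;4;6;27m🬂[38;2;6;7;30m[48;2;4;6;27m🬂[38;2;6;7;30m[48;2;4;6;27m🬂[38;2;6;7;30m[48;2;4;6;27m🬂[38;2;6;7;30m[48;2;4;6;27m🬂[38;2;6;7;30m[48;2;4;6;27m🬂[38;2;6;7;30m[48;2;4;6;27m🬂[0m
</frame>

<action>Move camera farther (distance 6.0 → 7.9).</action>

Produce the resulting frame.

<frame>
[38;2;18;18;48m[48;2;16;16;45m🬂[38;2;18;18;48m[48;2;16;16;45m🬂[38;2;18;18;48m[48;2;16;16;45m🬂[38;2;18;18;48m[48;2;16;16;45m🬂[38;2;18;18;48m[48;2;16;16;45m🬂[38;2;18;18;48m[48;2;16;16;45m🬂[38;2;18;18;48m[48;2;16;16;45m🬂[38;2;18;18;48m[48;2;16;16;45m🬂[38;2;18;18;48m[48;2;16;16;45m🬂[38;2;18;18;48m[48;2;16;16;45m🬂[0m
[38;2;14;14;42m[48;2;13;13;40m🬎[38;2;14;14;42m[48;2;13;13;40m🬎[38;2;14;14;42m[48;2;13;13;40m🬎[38;2;14;14;42m[48;2;13;13;40m🬎[38;2;14;14;42m[48;2;13;13;40m🬎[38;2;40;54;95m[48;2;14;14;42m🬏[38;2;14;14;42m[48;2;13;13;40m🬎[38;2;14;14;42m[48;2;13;13;40m🬎[38;2;14;14;42m[48;2;13;13;40m🬎[38;2;14;14;42m[48;2;13;13;40m🬎[0m
[38;2;11;12;39m[48;2;10;11;36m🬂[38;2;11;12;39m[48;2;10;11;36m🬂[38;2;11;12;39m[48;2;10;11;36m🬂[38;2;11;12;39m[48;2;10;11;36m🬂[38;2;40;54;95m[48;2;52;70;122m🬐[38;2;86;105;161m[48;2;50;67;118m🬃[38;2;32;43;76m[48;2;10;11;37m▌[38;2;11;12;39m[48;2;10;11;36m🬂[38;2;11;12;39m[48;2;10;11;36m🬂[38;2;11;12;39m[48;2;10;11;36m🬂[0m
[38;2;8;9;33m[48;2;7;8;31m🬎[38;2;8;9;33m[48;2;7;8;31m🬎[38;2;8;9;33m[48;2;7;8;31m🬎[38;2;8;9;33m[48;2;7;8;31m🬎[38;2;37;50;88m[48;2;9;11;34m🬁[38;2;35;47;83m[48;2;7;9;29m🬂[38;2;9;13;23m[48;2;7;8;32m🬀[38;2;8;9;33m[48;2;7;8;31m🬎[38;2;8;9;33m[48;2;7;8;31m🬎[38;2;8;9;33m[48;2;7;8;31m🬎[0m
[38;2;6;7;30m[48;2;4;6;27m🬂[38;2;6;7;30m[48;2;4;6;27m🬂[38;2;6;7;30m[48;2;4;6;27m🬂[38;2;6;7;30m[48;2;4;6;27m🬂[38;2;6;7;30m[48;2;4;6;27m🬂[38;2;6;7;30m[48;2;4;6;27m🬂[38;2;6;7;30m[48;2;4;6;27m🬂[38;2;6;7;30m[48;2;4;6;27m🬂[38;2;6;7;30m[48;2;4;6;27m🬂[38;2;6;7;30m[48;2;4;6;27m🬂[0m
</frame>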